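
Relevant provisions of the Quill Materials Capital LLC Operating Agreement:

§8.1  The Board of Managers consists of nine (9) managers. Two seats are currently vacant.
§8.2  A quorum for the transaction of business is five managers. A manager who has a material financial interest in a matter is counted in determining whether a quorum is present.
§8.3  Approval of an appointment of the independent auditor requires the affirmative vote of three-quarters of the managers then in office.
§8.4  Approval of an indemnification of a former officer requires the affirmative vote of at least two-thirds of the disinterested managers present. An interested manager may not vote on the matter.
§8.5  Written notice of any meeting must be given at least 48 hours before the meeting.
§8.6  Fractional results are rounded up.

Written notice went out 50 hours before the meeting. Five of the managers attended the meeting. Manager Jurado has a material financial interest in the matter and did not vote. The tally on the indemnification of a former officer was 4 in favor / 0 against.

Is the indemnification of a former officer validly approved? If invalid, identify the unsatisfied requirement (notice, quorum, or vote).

Valid — all requirements satisfied.

Notice: 50 hours given; 48 required (50 ≥ 48). Satisfied.
Quorum: 5 present (interested managers count toward quorum); quorum is 5. Satisfied.
Vote: the indemnification of a former officer requires two-thirds of the disinterested managers present (5 − 1 = 4). 2/3 of 4 = 2.67, rounded up to 3, so 3 affirmative votes are needed; 4 voted in favor. Satisfied.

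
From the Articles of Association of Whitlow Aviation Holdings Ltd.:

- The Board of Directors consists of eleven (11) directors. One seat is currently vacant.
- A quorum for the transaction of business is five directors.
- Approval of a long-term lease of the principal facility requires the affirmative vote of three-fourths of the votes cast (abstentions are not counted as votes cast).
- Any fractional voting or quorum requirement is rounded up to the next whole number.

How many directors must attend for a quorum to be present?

The quorum is fixed at 5.

5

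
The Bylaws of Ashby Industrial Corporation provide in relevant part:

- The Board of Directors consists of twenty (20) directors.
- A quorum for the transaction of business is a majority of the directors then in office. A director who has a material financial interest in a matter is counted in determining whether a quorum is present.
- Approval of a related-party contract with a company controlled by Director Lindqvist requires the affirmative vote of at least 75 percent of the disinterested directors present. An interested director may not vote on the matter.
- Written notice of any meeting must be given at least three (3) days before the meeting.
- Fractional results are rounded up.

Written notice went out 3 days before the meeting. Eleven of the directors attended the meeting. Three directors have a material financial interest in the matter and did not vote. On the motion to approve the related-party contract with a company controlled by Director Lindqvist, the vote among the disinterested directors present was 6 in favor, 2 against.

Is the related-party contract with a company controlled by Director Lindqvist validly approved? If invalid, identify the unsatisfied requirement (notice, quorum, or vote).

Notice: 3 days given; 3 required (3 ≥ 3). Satisfied.
Quorum: 11 present (interested directors count toward quorum); quorum is 11. Satisfied.
Vote: the related-party contract with a company controlled by Director Lindqvist requires three-fourths of the disinterested directors present (11 − 3 = 8). 3/4 of 8 = 6, so 6 affirmative votes are needed; 6 voted in favor. Satisfied.

Valid — all requirements satisfied.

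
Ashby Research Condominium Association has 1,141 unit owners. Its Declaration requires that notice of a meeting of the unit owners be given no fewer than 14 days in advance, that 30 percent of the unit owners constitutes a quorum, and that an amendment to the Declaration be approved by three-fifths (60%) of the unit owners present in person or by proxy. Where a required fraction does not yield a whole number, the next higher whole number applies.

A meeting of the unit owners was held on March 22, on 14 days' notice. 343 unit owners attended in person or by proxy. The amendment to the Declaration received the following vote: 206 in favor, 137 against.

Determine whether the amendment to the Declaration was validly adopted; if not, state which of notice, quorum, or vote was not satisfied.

Notice: 14 days given; 14 required. Satisfied.
Quorum: 30% of 1,141 = 342.30, rounded up to 343; 343 present. Satisfied.
Vote: requires three-fifths of those present (343); 3/5 of 343 = 205.80, rounded up to 206, so 206 needed; 206 in favor. Satisfied.

Valid — all requirements satisfied.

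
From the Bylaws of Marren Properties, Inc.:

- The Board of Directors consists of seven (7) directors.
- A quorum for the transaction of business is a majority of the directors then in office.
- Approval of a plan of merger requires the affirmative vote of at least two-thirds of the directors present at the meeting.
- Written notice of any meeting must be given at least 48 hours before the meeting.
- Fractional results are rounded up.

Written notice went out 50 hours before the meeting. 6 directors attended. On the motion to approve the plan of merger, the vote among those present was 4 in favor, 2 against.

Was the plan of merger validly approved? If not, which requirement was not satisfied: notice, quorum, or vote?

Valid — all requirements satisfied.

Notice: 50 hours given; 48 required (50 ≥ 48). Satisfied.
Quorum: 6 present; quorum is 4. Satisfied.
Vote: the plan of merger requires two-thirds of the directors present (6). 2/3 of 6 = 4, so 4 affirmative votes are needed; 4 voted in favor. Satisfied.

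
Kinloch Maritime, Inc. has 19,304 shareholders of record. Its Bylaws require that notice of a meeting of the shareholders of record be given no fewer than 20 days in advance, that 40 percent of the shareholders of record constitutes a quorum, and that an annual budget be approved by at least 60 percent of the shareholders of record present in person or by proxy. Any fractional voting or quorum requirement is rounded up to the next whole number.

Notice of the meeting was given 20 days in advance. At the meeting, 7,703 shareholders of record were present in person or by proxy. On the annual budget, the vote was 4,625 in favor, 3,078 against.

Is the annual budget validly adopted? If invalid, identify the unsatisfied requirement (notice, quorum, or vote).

Notice: 20 days given; 20 required. Satisfied.
Quorum: 40% of 19,304 = 7,721.60, rounded up to 7,722; 7,703 present. Not satisfied.
Vote: requires three-fifths of those present (7,703); 3/5 of 7703 = 4621.80, rounded up to 4622, so 4,622 needed; 4,625 in favor. Satisfied.

Invalid — quorum requirement not satisfied.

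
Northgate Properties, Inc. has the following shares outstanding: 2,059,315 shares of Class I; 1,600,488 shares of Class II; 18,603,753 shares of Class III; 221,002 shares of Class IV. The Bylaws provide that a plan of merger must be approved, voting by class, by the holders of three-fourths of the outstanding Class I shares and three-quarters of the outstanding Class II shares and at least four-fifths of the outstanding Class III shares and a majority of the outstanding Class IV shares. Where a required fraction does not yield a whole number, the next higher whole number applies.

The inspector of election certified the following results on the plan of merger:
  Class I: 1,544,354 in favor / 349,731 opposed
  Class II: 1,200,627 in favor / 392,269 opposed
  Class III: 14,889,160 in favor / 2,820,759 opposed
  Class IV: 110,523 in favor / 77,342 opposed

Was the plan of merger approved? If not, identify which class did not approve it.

Class I: 3/4 of 2059315 = 1544486.25, rounded up to 1544487; 1,544,487 required, 1,544,354 in favor — not approved.
Class II: 3/4 of 1600488 = 1200366; 1,200,366 required, 1,200,627 in favor — approved.
Class III: 4/5 of 18603753 = 14883002.40, rounded up to 14883003; 14,883,003 required, 14,889,160 in favor — approved.
Class IV: a majority of 221002 is 110502; 110,502 required, 110,523 in favor — approved.

Not approved — the Class I shares did not give the required vote.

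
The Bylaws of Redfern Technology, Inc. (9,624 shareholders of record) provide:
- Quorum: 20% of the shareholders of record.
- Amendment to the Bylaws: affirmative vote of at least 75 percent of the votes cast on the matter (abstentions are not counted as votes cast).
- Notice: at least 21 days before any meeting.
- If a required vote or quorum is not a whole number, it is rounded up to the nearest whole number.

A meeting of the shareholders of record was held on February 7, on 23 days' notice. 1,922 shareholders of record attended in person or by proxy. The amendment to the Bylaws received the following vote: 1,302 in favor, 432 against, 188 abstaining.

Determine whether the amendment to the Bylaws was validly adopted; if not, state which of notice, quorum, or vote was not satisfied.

Notice: 23 days given; 21 required. Satisfied.
Quorum: 20% of 9,624 = 1,924.80, rounded up to 1,925; 1,922 present. Not satisfied.
Vote: requires three-fourths of the votes cast (1,922 − 188 abstaining = 1,734); 3/4 of 1734 = 1300.50, rounded up to 1301, so 1,301 needed; 1,302 in favor. Satisfied.

Invalid — quorum requirement not satisfied.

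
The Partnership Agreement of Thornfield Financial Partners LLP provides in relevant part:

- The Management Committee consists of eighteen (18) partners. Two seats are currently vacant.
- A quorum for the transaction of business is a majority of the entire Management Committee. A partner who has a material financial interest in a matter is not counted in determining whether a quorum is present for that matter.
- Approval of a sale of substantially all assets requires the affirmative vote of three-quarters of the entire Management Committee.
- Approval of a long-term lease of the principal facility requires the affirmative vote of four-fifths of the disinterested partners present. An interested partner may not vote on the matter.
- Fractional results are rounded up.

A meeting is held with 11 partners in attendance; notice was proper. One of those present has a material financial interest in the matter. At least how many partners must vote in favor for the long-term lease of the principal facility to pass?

The long-term lease of the principal facility requires four-fifths of the disinterested partners present (11 − 1 = 10).
4/5 of 10 = 8.

8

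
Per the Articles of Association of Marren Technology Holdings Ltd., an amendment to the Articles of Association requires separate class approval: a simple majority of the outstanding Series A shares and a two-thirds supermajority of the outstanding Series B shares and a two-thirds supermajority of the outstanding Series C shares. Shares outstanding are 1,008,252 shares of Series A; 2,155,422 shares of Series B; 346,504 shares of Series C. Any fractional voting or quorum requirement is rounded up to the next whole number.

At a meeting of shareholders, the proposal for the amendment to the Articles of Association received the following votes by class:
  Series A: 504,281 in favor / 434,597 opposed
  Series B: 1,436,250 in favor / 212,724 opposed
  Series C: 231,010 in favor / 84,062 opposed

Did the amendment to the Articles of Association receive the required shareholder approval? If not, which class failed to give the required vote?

Not approved — the Series B shares did not give the required vote.

Series A: a majority of 1008252 is 504127; 504,127 required, 504,281 in favor — approved.
Series B: 2/3 of 2155422 = 1436948; 1,436,948 required, 1,436,250 in favor — not approved.
Series C: 2/3 of 346504 = 231002.67, rounded up to 231003; 231,003 required, 231,010 in favor — approved.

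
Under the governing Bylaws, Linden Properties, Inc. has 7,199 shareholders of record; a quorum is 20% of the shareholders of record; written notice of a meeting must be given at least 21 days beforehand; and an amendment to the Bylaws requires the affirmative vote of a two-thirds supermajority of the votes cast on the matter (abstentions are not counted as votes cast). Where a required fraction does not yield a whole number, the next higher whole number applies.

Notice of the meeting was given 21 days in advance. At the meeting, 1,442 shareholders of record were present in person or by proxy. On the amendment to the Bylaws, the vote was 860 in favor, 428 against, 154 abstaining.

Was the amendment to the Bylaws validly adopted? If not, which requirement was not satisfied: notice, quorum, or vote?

Notice: 21 days given; 21 required. Satisfied.
Quorum: 20% of 7,199 = 1,439.80, rounded up to 1,440; 1,442 present. Satisfied.
Vote: requires two-thirds of the votes cast (1,442 − 154 abstaining = 1,288); 2/3 of 1288 = 858.67, rounded up to 859, so 859 needed; 860 in favor. Satisfied.

Valid — all requirements satisfied.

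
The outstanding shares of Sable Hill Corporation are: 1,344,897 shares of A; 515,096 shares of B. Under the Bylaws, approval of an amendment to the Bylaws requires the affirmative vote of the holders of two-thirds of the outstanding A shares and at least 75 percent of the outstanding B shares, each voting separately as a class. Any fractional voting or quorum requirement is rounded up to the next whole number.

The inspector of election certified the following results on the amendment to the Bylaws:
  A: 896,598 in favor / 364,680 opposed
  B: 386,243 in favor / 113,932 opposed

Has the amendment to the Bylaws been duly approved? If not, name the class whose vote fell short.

A: 2/3 of 1344897 = 896598; 896,598 required, 896,598 in favor — approved.
B: 3/4 of 515096 = 386322; 386,322 required, 386,243 in favor — not approved.

Not approved — the B shares did not give the required vote.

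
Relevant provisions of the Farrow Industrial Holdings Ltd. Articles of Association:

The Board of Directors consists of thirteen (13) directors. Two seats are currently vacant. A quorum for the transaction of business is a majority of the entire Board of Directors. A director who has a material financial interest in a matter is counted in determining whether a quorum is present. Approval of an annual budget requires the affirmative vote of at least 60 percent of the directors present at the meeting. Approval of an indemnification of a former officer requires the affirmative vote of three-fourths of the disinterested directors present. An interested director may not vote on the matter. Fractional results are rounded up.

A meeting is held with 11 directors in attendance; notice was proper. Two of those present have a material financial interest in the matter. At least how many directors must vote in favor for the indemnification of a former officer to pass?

The indemnification of a former officer requires three-fourths of the disinterested directors present (11 − 2 = 9).
3/4 of 9 = 6.75, rounded up to 7.

7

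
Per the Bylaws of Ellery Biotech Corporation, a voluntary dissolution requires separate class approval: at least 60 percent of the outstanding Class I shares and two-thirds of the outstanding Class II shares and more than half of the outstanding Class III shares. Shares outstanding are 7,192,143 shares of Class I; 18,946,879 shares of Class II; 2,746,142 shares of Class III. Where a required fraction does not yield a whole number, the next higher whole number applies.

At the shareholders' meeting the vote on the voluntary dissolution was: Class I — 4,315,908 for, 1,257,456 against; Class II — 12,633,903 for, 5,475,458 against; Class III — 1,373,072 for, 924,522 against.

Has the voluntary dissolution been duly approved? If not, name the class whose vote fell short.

Approved — every class gave the required vote.

Class I: 3/5 of 7192143 = 4315285.80, rounded up to 4315286; 4,315,286 required, 4,315,908 in favor — approved.
Class II: 2/3 of 18946879 = 12631252.67, rounded up to 12631253; 12,631,253 required, 12,633,903 in favor — approved.
Class III: a majority of 2746142 is 1373072; 1,373,072 required, 1,373,072 in favor — approved.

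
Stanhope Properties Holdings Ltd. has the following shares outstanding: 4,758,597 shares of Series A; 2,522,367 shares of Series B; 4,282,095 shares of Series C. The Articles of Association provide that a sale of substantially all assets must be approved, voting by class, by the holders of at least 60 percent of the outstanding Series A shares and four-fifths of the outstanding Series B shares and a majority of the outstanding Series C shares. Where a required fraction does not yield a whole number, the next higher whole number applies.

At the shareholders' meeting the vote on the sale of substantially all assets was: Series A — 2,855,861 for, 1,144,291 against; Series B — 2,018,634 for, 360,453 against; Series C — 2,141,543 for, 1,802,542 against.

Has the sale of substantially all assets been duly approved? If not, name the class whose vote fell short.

Series A: 3/5 of 4758597 = 2855158.20, rounded up to 2855159; 2,855,159 required, 2,855,861 in favor — approved.
Series B: 4/5 of 2522367 = 2017893.60, rounded up to 2017894; 2,017,894 required, 2,018,634 in favor — approved.
Series C: a majority of 4282095 is 2141048; 2,141,048 required, 2,141,543 in favor — approved.

Approved — every class gave the required vote.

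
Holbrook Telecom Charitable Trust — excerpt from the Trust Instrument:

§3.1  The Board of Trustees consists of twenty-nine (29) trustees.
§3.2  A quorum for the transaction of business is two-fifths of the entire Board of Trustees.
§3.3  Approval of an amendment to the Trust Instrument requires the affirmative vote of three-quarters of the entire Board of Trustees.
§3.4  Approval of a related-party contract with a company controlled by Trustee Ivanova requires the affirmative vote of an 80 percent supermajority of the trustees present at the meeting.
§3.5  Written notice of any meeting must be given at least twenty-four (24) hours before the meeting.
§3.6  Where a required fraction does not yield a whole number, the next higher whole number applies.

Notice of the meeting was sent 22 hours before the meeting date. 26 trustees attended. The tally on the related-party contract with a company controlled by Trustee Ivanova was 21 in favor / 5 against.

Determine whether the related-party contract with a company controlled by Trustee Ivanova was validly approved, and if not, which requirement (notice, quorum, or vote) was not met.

Invalid — notice requirement not satisfied.

Notice: 22 hours given; 24 required (22 < 24). Not satisfied.
Quorum: 26 present; quorum is 12. Satisfied.
Vote: the related-party contract with a company controlled by Trustee Ivanova requires four-fifths of the trustees present (26). 4/5 of 26 = 20.80, rounded up to 21, so 21 affirmative votes are needed; 21 voted in favor. Satisfied.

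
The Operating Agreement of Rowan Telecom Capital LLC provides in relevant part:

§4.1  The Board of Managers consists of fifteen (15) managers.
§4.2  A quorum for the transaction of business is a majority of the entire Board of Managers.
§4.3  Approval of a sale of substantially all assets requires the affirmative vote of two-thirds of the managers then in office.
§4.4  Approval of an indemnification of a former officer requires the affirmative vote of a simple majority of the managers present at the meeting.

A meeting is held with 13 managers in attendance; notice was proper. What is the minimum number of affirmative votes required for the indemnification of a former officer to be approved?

7

The indemnification of a former officer requires a majority of the managers present (13).
A majority of 13 is 7.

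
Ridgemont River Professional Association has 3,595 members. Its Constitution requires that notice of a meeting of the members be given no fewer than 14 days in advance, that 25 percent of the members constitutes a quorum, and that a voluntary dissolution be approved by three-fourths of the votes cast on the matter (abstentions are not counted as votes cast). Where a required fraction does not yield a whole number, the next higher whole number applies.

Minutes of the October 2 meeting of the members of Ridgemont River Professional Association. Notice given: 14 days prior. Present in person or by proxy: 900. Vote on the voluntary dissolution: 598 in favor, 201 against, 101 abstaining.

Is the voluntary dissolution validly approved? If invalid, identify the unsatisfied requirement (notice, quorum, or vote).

Notice: 14 days given; 14 required. Satisfied.
Quorum: 25% of 3,595 = 898.75, rounded up to 899; 900 present. Satisfied.
Vote: requires three-fourths of the votes cast (900 − 101 abstaining = 799); 3/4 of 799 = 599.25, rounded up to 600, so 600 needed; 598 in favor. Not satisfied.

Invalid — vote requirement not satisfied.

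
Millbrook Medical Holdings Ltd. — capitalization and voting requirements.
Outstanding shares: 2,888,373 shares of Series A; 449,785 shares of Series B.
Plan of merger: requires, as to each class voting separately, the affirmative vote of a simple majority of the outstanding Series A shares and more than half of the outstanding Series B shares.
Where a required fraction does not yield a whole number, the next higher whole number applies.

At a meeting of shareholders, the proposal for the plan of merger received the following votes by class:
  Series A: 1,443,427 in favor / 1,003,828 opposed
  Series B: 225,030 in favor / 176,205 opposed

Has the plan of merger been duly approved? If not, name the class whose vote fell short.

Series A: a majority of 2888373 is 1444187; 1,444,187 required, 1,443,427 in favor — not approved.
Series B: a majority of 449785 is 224893; 224,893 required, 225,030 in favor — approved.

Not approved — the Series A shares did not give the required vote.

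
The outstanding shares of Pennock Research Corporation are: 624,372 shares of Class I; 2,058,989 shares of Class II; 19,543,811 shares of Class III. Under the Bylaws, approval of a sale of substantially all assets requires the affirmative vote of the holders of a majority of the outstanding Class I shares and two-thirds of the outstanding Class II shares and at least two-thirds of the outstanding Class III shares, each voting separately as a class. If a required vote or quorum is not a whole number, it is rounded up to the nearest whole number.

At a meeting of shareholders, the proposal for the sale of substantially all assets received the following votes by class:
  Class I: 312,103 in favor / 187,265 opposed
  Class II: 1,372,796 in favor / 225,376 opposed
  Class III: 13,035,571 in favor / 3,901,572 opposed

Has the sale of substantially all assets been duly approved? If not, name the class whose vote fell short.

Not approved — the Class I shares did not give the required vote.

Class I: a majority of 624372 is 312187; 312,187 required, 312,103 in favor — not approved.
Class II: 2/3 of 2058989 = 1372659.33, rounded up to 1372660; 1,372,660 required, 1,372,796 in favor — approved.
Class III: 2/3 of 19543811 = 13029207.33, rounded up to 13029208; 13,029,208 required, 13,035,571 in favor — approved.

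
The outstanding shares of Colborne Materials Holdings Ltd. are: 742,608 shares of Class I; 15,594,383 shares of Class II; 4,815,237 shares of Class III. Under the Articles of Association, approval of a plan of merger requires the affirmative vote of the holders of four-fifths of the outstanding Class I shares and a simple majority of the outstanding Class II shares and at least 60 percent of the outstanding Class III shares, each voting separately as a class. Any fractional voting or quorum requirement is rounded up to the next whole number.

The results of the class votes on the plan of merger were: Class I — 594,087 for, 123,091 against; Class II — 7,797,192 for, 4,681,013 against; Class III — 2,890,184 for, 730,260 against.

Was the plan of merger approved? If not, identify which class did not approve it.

Approved — every class gave the required vote.

Class I: 4/5 of 742608 = 594086.40, rounded up to 594087; 594,087 required, 594,087 in favor — approved.
Class II: a majority of 15594383 is 7797192; 7,797,192 required, 7,797,192 in favor — approved.
Class III: 3/5 of 4815237 = 2889142.20, rounded up to 2889143; 2,889,143 required, 2,890,184 in favor — approved.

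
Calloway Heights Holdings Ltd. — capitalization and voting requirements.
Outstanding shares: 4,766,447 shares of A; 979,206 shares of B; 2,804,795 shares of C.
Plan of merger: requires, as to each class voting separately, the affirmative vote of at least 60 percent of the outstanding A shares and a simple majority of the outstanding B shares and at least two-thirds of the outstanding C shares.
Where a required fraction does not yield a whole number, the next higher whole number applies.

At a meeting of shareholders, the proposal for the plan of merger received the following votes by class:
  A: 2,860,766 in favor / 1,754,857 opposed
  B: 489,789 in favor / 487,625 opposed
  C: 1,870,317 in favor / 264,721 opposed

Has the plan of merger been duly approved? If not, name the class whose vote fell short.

A: 3/5 of 4766447 = 2859868.20, rounded up to 2859869; 2,859,869 required, 2,860,766 in favor — approved.
B: a majority of 979206 is 489604; 489,604 required, 489,789 in favor — approved.
C: 2/3 of 2804795 = 1869863.33, rounded up to 1869864; 1,869,864 required, 1,870,317 in favor — approved.

Approved — every class gave the required vote.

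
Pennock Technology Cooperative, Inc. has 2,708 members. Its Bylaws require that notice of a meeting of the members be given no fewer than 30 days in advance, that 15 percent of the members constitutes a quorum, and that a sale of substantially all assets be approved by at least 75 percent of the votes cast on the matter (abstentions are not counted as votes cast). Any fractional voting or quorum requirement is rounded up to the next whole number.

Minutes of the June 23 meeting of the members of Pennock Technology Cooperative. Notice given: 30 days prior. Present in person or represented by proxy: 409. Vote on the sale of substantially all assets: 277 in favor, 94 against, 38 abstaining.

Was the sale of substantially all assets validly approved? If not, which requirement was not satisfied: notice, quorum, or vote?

Invalid — vote requirement not satisfied.

Notice: 30 days given; 30 required. Satisfied.
Quorum: 15% of 2,708 = 406.20, rounded up to 407; 409 present. Satisfied.
Vote: requires three-fourths of the votes cast (409 − 38 abstaining = 371); 3/4 of 371 = 278.25, rounded up to 279, so 279 needed; 277 in favor. Not satisfied.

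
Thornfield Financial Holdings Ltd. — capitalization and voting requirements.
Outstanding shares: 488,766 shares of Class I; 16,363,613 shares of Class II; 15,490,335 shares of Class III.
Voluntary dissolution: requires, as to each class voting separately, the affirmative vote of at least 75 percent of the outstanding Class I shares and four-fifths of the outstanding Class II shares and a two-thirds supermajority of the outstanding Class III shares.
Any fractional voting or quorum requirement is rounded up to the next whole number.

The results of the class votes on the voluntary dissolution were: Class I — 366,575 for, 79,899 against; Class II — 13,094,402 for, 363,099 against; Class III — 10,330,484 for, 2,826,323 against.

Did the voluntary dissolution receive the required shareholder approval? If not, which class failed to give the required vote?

Class I: 3/4 of 488766 = 366574.50, rounded up to 366575; 366,575 required, 366,575 in favor — approved.
Class II: 4/5 of 16363613 = 13090890.40, rounded up to 13090891; 13,090,891 required, 13,094,402 in favor — approved.
Class III: 2/3 of 15490335 = 10326890; 10,326,890 required, 10,330,484 in favor — approved.

Approved — every class gave the required vote.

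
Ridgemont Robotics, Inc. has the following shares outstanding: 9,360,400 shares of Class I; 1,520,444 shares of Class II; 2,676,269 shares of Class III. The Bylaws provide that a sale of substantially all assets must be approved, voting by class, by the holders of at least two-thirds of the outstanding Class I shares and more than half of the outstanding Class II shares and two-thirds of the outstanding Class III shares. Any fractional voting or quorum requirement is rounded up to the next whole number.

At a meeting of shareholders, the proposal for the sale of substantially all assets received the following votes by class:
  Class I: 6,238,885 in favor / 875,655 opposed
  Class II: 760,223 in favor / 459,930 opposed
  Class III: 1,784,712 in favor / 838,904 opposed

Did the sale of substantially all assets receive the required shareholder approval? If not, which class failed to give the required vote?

Not approved — the Class I shares did not give the required vote.

Class I: 2/3 of 9360400 = 6240266.67, rounded up to 6240267; 6,240,267 required, 6,238,885 in favor — not approved.
Class II: a majority of 1520444 is 760223; 760,223 required, 760,223 in favor — approved.
Class III: 2/3 of 2676269 = 1784179.33, rounded up to 1784180; 1,784,180 required, 1,784,712 in favor — approved.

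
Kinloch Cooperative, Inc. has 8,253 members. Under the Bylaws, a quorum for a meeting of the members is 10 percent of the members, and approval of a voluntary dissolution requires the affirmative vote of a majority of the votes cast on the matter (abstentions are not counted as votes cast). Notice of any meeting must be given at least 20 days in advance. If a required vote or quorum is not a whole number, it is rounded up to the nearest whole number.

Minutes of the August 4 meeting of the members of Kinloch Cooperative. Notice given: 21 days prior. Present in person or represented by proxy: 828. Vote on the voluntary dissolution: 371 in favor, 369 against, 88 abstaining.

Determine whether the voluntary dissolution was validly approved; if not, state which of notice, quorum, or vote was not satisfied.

Valid — all requirements satisfied.

Notice: 21 days given; 20 required. Satisfied.
Quorum: 10% of 8,253 = 825.30, rounded up to 826; 828 present. Satisfied.
Vote: requires a majority of the votes cast (828 − 88 abstaining = 740); a majority of 740 is 371, so 371 needed; 371 in favor. Satisfied.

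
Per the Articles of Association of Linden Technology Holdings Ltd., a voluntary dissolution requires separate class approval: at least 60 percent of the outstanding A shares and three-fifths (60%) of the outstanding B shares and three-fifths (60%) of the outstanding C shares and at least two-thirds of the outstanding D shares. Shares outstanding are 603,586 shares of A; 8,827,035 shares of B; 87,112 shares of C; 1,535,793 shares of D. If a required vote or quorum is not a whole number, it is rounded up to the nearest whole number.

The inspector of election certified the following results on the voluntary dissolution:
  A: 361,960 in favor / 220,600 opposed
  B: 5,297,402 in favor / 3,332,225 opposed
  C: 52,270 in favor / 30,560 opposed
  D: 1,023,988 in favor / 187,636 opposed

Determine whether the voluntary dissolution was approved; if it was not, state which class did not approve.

A: 3/5 of 603586 = 362151.60, rounded up to 362152; 362,152 required, 361,960 in favor — not approved.
B: 3/5 of 8827035 = 5296221; 5,296,221 required, 5,297,402 in favor — approved.
C: 3/5 of 87112 = 52267.20, rounded up to 52268; 52,268 required, 52,270 in favor — approved.
D: 2/3 of 1535793 = 1023862; 1,023,862 required, 1,023,988 in favor — approved.

Not approved — the A shares did not give the required vote.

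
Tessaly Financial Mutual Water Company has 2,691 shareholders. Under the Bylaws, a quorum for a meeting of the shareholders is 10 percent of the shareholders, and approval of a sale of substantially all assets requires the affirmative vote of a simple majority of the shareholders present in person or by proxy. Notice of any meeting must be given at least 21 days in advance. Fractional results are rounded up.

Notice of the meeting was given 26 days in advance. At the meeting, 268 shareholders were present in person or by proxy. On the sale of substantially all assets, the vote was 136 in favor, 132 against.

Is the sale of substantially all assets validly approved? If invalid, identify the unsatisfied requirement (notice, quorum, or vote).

Notice: 26 days given; 21 required. Satisfied.
Quorum: 10% of 2,691 = 269.10, rounded up to 270; 268 present. Not satisfied.
Vote: requires a majority of those present (268); a majority of 268 is 135, so 135 needed; 136 in favor. Satisfied.

Invalid — quorum requirement not satisfied.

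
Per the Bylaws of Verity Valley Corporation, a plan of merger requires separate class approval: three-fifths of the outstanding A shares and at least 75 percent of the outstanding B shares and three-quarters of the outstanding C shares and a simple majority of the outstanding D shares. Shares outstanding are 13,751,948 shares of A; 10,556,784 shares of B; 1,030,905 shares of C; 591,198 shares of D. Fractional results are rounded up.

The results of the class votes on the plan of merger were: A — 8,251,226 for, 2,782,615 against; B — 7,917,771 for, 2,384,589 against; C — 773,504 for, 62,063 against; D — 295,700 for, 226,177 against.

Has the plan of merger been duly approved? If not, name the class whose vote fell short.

A: 3/5 of 13751948 = 8251168.80, rounded up to 8251169; 8,251,169 required, 8,251,226 in favor — approved.
B: 3/4 of 10556784 = 7917588; 7,917,588 required, 7,917,771 in favor — approved.
C: 3/4 of 1030905 = 773178.75, rounded up to 773179; 773,179 required, 773,504 in favor — approved.
D: a majority of 591198 is 295600; 295,600 required, 295,700 in favor — approved.

Approved — every class gave the required vote.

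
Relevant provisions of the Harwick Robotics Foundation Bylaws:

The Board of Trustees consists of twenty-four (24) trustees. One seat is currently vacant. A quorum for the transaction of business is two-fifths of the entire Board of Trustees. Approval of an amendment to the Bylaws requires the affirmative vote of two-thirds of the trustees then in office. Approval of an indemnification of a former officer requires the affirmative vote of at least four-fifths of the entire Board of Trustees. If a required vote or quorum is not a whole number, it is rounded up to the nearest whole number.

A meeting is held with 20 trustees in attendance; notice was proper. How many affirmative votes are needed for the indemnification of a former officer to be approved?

The indemnification of a former officer requires four-fifths of the entire Board of Trustees (24).
4/5 of 24 = 19.20, rounded up to 20.

20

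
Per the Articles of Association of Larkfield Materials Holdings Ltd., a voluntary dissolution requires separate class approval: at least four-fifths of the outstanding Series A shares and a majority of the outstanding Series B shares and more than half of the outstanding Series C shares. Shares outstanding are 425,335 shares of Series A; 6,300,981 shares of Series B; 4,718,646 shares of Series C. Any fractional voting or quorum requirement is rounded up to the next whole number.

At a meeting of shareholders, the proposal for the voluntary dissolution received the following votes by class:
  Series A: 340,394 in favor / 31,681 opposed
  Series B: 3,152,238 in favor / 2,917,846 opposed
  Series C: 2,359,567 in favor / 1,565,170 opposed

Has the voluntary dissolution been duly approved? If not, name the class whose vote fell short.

Series A: 4/5 of 425335 = 340268; 340,268 required, 340,394 in favor — approved.
Series B: a majority of 6300981 is 3150491; 3,150,491 required, 3,152,238 in favor — approved.
Series C: a majority of 4718646 is 2359324; 2,359,324 required, 2,359,567 in favor — approved.

Approved — every class gave the required vote.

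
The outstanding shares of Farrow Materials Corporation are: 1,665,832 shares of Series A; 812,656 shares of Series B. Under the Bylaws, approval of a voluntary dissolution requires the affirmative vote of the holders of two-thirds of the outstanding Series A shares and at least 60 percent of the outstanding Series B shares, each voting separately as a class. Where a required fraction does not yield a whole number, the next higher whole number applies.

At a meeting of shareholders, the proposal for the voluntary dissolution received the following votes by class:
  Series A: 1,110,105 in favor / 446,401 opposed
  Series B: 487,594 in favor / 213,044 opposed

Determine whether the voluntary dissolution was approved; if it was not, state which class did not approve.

Not approved — the Series A shares did not give the required vote.

Series A: 2/3 of 1665832 = 1110554.67, rounded up to 1110555; 1,110,555 required, 1,110,105 in favor — not approved.
Series B: 3/5 of 812656 = 487593.60, rounded up to 487594; 487,594 required, 487,594 in favor — approved.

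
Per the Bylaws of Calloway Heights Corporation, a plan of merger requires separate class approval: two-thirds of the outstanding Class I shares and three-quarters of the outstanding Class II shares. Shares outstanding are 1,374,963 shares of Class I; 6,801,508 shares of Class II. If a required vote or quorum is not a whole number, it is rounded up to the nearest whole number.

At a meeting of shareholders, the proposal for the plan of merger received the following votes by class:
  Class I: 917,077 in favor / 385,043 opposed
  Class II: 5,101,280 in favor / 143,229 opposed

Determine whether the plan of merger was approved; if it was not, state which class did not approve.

Class I: 2/3 of 1374963 = 916642; 916,642 required, 917,077 in favor — approved.
Class II: 3/4 of 6801508 = 5101131; 5,101,131 required, 5,101,280 in favor — approved.

Approved — every class gave the required vote.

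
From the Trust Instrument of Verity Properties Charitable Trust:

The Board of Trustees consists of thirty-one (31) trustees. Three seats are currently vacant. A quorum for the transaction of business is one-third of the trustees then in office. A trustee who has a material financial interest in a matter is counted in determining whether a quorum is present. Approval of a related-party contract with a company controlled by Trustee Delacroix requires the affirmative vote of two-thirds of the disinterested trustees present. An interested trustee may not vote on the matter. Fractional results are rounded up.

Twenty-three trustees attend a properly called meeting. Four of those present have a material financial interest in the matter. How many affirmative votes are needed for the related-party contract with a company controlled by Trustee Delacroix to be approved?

13

The related-party contract with a company controlled by Trustee Delacroix requires two-thirds of the disinterested trustees present (23 − 4 = 19).
2/3 of 19 = 12.67, rounded up to 13.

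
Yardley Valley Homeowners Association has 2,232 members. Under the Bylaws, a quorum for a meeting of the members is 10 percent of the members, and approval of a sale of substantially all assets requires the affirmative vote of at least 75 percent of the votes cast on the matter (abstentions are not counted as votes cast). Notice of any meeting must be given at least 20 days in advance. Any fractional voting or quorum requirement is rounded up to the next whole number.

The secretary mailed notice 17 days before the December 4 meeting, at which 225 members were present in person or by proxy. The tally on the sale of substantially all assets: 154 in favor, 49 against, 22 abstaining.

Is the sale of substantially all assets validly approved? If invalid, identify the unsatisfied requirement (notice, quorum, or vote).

Notice: 17 days given; 20 required. Not satisfied.
Quorum: 10% of 2,232 = 223.20, rounded up to 224; 225 present. Satisfied.
Vote: requires three-fourths of the votes cast (225 − 22 abstaining = 203); 3/4 of 203 = 152.25, rounded up to 153, so 153 needed; 154 in favor. Satisfied.

Invalid — notice requirement not satisfied.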